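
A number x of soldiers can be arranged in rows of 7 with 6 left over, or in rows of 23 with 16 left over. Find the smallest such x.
M = 7 × 23 = 161. M₁ = 23, y₁ ≡ 4 (mod 7). M₂ = 7, y₂ ≡ 10 (mod 23). x = 6×23×4 + 16×7×10 ≡ 62 (mod 161)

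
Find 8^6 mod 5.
Using Fermat: 8^{4} ≡ 1 mod 5. 6 ≡ 2 mod 4. So 8^{6} ≡ 8^{2} ≡ 4 mod 5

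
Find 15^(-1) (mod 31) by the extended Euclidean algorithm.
Extended GCD: 15(-2) + 31(1) = 1. So 15^(-1) ≡ -2 ≡ 29 (mod 31). Verify: 15 × 29 = 435 ≡ 1 (mod 31)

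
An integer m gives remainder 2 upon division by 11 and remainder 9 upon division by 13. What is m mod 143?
M = 11 × 13 = 143. M₁ = 13, y₁ ≡ 6 mod 11. M₂ = 11, y₂ ≡ 6 mod 13. m = 2×13×6 + 9×11×6 ≡ 35 mod 143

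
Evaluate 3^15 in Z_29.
By repeated squaring mod 29: 3^{1}≡3, 3^{2}≡9, 3^{4}≡23, 3^{8}≡7. Then 3^{15} = 3^{8+4+2+1} ≡ 7 × 23 × 9 × 3 ≡ 26 mod 29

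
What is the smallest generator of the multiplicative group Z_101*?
g = 2. For each prime q|100: 2^{50}≡100, 2^{20}≡95, none ≡ 1, so ord_101(2) = 100 and 2 is a primitive root.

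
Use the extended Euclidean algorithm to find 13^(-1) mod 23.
Extended GCD: 13(-7) + 23(4) = 1. So 13^(-1) ≡ -7 ≡ 16 mod 23. Verify: 13 × 16 = 208 ≡ 1 mod 23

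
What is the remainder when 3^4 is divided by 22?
3^{4} = 81 ≡ 15 mod 22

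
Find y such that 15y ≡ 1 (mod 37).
Since 37 is prime, by Fermat 15^(-1) ≡ 15^{35} ≡ 5 (mod 37). Verify: 15 × 5 = 75 ≡ 1 (mod 37)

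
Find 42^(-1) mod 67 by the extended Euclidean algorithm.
Extended GCD: 42(8) + 67(-5) = 1. So 42^(-1) ≡ 8 mod 67. Verify: 42 × 8 = 336 ≡ 1 mod 67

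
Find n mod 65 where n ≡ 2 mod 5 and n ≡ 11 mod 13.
M = 5 × 13 = 65. M₁ = 13, y₁ ≡ 2 mod 5. M₂ = 5, y₂ ≡ 8 mod 13. n = 2×13×2 + 11×5×8 ≡ 37 mod 65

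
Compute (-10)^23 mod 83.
By repeated squaring (mod 83): (-10)^{1}≡73, (-10)^{2}≡17, (-10)^{4}≡40, (-10)^{8}≡23, (-10)^{16}≡31. Then (-10)^{23} = (-10)^{16+4+2+1} ≡ 31 × 40 × 17 × 73 ≡ 20 (mod 83)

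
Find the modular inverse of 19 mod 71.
Since 71 is prime, by Fermat 19^(-1) ≡ 19^{69} ≡ 15 mod 71. Verify: 19 × 15 = 285 ≡ 1 mod 71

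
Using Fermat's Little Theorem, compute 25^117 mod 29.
By Fermat: 25^{28} ≡ 1 (mod 29). 117 = 4×28 + 5. So 25^{117} ≡ 25^{5} ≡ 20 (mod 29)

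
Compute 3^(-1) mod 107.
Since 107 is prime, by Fermat 3^(-1) ≡ 3^{105} ≡ 36 mod 107. Verify: 3 × 36 = 108 ≡ 1 mod 107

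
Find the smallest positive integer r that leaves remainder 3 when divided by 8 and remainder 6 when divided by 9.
M = 8 × 9 = 72. M₁ = 9, y₁ ≡ 1 mod 8. M₂ = 8, y₂ ≡ 8 mod 9. r = 3×9×1 + 6×8×8 ≡ 51 mod 72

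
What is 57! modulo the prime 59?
(58)! = (57)! × (58) ≡ -1 mod 59. So (57)! ≡ -1 × (58)^(-1) ≡ (-1)×(-1) = 1 mod 59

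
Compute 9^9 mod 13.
By repeated squaring mod 13: 9^{1}≡9, 9^{2}≡3, 9^{4}≡9, 9^{8}≡3. Then 9^{9} = 9^{8+1} ≡ 3 × 9 ≡ 1 mod 13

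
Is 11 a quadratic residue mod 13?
By Euler's criterion: 11^{6} ≡ 12 mod 13. Since this equals -1 (≡ 12), 11 is not a QR.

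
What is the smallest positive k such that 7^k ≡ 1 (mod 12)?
Powers of 7 mod 12: 7^1≡7, 7^2≡1. Order = 2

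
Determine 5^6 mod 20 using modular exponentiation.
By repeated squaring mod 20: 5^{1}≡5, 5^{2}≡5, 5^{4}≡5. Then 5^{6} = 5^{4+2} ≡ 5 × 5 ≡ 5 mod 20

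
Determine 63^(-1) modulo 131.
Since 131 is prime, by Fermat 63^(-1) ≡ 63^{129} ≡ 52 (mod 131). Verify: 63 × 52 = 3276 ≡ 1 (mod 131)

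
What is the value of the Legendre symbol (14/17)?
(14/17) = 14^{8} mod 17 = -1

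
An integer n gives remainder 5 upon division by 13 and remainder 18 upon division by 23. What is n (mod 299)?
M = 13 × 23 = 299. M₁ = 23, y₁ ≡ 4 (mod 13). M₂ = 13, y₂ ≡ 16 (mod 23). n = 5×23×4 + 18×13×16 ≡ 18 (mod 299)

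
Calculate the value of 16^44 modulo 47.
By repeated squaring mod 47: 16^{1}≡16, 16^{2}≡21, 16^{4}≡18, 16^{8}≡42, 16^{16}≡25, 16^{32}≡14. Then 16^{44} = 16^{32+8+4} ≡ 14 × 42 × 18 ≡ 9 mod 47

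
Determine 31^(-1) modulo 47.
Since 47 is prime, by Fermat 31^(-1) ≡ 31^{45} ≡ 44 mod 47. Verify: 31 × 44 = 1364 ≡ 1 mod 47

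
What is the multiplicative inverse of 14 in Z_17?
Since 17 is prime, by Fermat 14^(-1) ≡ 14^{15} ≡ 11 mod 17. Verify: 14 × 11 = 154 ≡ 1 mod 17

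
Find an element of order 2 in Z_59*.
58 has order 2 mod 59 since 58^{2} ≡ 1 (mod 59) and no smaller power works.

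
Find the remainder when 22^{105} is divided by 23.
By Fermat: 22^{22} ≡ 1 mod 23. 105 = 4×22 + 17. So 22^{105} ≡ 22^{17} ≡ 22 mod 23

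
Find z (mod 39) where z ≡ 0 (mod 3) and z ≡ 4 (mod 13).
M = 3 × 13 = 39. M₁ = 13, y₁ ≡ 1 (mod 3). M₂ = 3, y₂ ≡ 9 (mod 13). z = 0×13×1 + 4×3×9 ≡ 30 (mod 39)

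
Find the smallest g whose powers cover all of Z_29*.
g = 2. Powers: [2, 4, 8, 16, 3, 6, 12, 24, ...] generates all 28 non-zero residues.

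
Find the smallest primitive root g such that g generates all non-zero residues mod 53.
g = 2. Powers: [2, 4, 8, 16, 32, 11, 22, 44, ...] generates all 52 non-zero residues.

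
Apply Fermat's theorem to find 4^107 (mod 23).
By Fermat: 4^{22} ≡ 1 (mod 23). 107 = 4×22 + 19. So 4^{107} ≡ 4^{19} ≡ 9 (mod 23)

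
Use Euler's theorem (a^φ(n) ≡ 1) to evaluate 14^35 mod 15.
By Euler: 14^{8} ≡ 1 mod 15 since gcd(14, 15) = 1. 35 = 4×8 + 3. So 14^{35} ≡ 14^{3} ≡ 14 mod 15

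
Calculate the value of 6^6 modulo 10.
By repeated squaring mod 10: 6^{1}≡6, 6^{2}≡6, 6^{4}≡6. Then 6^{6} = 6^{4+2} ≡ 6 × 6 ≡ 6 mod 10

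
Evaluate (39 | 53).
(39/53) = 39^{26} mod 53 = -1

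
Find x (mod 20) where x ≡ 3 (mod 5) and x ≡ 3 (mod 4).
M = 5 × 4 = 20. M₁ = 4, y₁ ≡ 4 (mod 5). M₂ = 5, y₂ ≡ 1 (mod 4). x = 3×4×4 + 3×5×1 ≡ 3 (mod 20)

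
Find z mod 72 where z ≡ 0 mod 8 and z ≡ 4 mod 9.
M = 8 × 9 = 72. M₁ = 9, y₁ ≡ 1 mod 8. M₂ = 8, y₂ ≡ 8 mod 9. z = 0×9×1 + 4×8×8 ≡ 40 mod 72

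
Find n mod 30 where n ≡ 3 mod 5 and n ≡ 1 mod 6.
M = 5 × 6 = 30. M₁ = 6, y₁ ≡ 1 mod 5. M₂ = 5, y₂ ≡ 5 mod 6. n = 3×6×1 + 1×5×5 ≡ 13 mod 30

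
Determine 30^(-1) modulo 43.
Since 43 is prime, by Fermat 30^(-1) ≡ 30^{41} ≡ 33 (mod 43). Verify: 30 × 33 = 990 ≡ 1 (mod 43)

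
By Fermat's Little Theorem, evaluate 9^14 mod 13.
By Fermat: 9^{12} ≡ 1 mod 13. So 9^{14} = 9^{12} · 9^{2} ≡ 9^{2} ≡ 3 mod 13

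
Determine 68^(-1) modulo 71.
Since 71 is prime, by Fermat 68^(-1) ≡ 68^{69} ≡ 47 mod 71. Verify: 68 × 47 = 3196 ≡ 1 mod 71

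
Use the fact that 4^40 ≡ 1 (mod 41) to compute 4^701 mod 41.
By Fermat: 4^{40} ≡ 1 (mod 41). 701 ≡ 21 (mod 40). So 4^{701} ≡ 4^{21} ≡ 4 (mod 41)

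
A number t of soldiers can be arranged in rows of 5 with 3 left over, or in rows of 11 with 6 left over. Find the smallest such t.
M = 5 × 11 = 55. M₁ = 11, y₁ ≡ 1 mod 5. M₂ = 5, y₂ ≡ 9 mod 11. t = 3×11×1 + 6×5×9 ≡ 28 mod 55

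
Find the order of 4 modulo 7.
Powers of 4 mod 7: 4^1≡4, 4^2≡2, 4^3≡1. ord_7(4) = 3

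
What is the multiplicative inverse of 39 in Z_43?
Since 43 is prime, by Fermat 39^(-1) ≡ 39^{41} ≡ 32 (mod 43). Verify: 39 × 32 = 1248 ≡ 1 (mod 43)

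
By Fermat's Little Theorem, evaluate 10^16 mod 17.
By Fermat's Little Theorem, 10^{16} ≡ 1 (mod 17) since 17 is prime and gcd(10, 17) = 1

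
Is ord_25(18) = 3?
Powers of 18 mod 25: 18^1≡18, 18^2≡24, 18^3≡7, 18^4≡1. 18^3≡7≢1, so ord ≠ 3. No, the actual order is 4.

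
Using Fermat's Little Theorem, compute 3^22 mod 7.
By Fermat: 3^{6} ≡ 1 (mod 7). 22 = 3×6 + 4. So 3^{22} ≡ 3^{4} ≡ 4 (mod 7)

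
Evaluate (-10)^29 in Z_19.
Using Fermat: (-10)^{18} ≡ 1 mod 19. 29 ≡ 11 mod 18. So (-10)^{29} ≡ (-10)^{11} ≡ 5 mod 19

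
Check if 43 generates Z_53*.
43^{26} ≡ 1 mod 53 and 26 < 52, so ord_53(43) = 26 ≠ 52 and 43 is not a primitive root.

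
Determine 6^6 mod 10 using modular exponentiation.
By repeated squaring mod 10: 6^{1}≡6, 6^{2}≡6, 6^{4}≡6. Then 6^{6} = 6^{4+2} ≡ 6 × 6 ≡ 6 mod 10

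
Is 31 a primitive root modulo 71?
ord_71(31) divides 70. For each prime q|70: 31^{35}≡70, 31^{14}≡54, 31^{10}≡20, none ≡ 1. So 31 has order 70 and is a primitive root mod 71.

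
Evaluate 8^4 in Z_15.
8^{4} = 4096 ≡ 1 (mod 15)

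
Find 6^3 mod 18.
6^{3} = 216 ≡ 0 mod 18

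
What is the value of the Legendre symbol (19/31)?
(19/31) = 19^{15} mod 31 = 1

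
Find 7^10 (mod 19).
By repeated squaring (mod 19): 7^{1}≡7, 7^{2}≡11, 7^{4}≡7, 7^{8}≡11. Then 7^{10} = 7^{8+2} ≡ 11 × 11 ≡ 7 (mod 19)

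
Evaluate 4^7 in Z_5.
Using Fermat: 4^{4} ≡ 1 (mod 5). 7 ≡ 3 (mod 4). So 4^{7} ≡ 4^{3} ≡ 4 (mod 5)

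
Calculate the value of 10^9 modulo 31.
By repeated squaring (mod 31): 10^{1}≡10, 10^{2}≡7, 10^{4}≡18, 10^{8}≡14. Then 10^{9} = 10^{8+1} ≡ 14 × 10 ≡ 16 (mod 31)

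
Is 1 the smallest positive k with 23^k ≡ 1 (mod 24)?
Powers of 23 mod 24: 23^1≡23, 23^2≡1. 23^1≡23≢1, so ord ≠ 1. No, the actual order is 2.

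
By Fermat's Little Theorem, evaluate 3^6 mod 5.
By Fermat: 3^{4} ≡ 1 mod 5. So 3^{6} = 3^{4} · 3^{2} ≡ 3^{2} ≡ 4 mod 5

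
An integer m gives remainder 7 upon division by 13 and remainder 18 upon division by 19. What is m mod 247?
M = 13 × 19 = 247. M₁ = 19, y₁ ≡ 11 mod 13. M₂ = 13, y₂ ≡ 3 mod 19. m = 7×19×11 + 18×13×3 ≡ 189 mod 247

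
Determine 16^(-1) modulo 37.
Since 37 is prime, by Fermat 16^(-1) ≡ 16^{35} ≡ 7 (mod 37). Verify: 16 × 7 = 112 ≡ 1 (mod 37)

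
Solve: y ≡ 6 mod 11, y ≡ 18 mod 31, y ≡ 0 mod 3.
M = 11 × 31 × 3 = 1023. M₁ = 93, y₁ ≡ 9 mod 11. M₂ = 33, y₂ ≡ 16 mod 31. M₃ = 341, y₃ ≡ 2 mod 3. y = 6×93×9 + 18×33×16 + 0×341×2 ≡ 204 mod 1023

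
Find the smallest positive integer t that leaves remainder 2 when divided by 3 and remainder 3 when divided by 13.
M = 3 × 13 = 39. M₁ = 13, y₁ ≡ 1 (mod 3). M₂ = 3, y₂ ≡ 9 (mod 13). t = 2×13×1 + 3×3×9 ≡ 29 (mod 39)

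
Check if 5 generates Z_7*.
ord_7(5) divides 6. For each prime q|6: 5^{3}≡6, 5^{2}≡4, none ≡ 1. So 5 has order 6 and is a primitive root mod 7.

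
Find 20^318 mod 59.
Using Fermat: 20^{58} ≡ 1 mod 59. 318 ≡ 28 mod 58. So 20^{318} ≡ 20^{28} ≡ 3 mod 59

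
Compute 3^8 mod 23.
By repeated squaring mod 23: 3^{1}≡3, 3^{2}≡9, 3^{4}≡12, 3^{8}≡6. So 3^{8} ≡ 6 mod 23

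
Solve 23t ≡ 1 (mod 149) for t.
Since 149 is prime, by Fermat 23^(-1) ≡ 23^{147} ≡ 13 (mod 149). Verify: 23 × 13 = 299 ≡ 1 (mod 149)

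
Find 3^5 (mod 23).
By repeated squaring (mod 23): 3^{1}≡3, 3^{2}≡9, 3^{4}≡12. Then 3^{5} = 3^{4+1} ≡ 12 × 3 ≡ 13 (mod 23)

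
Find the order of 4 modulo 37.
Powers of 4 mod 37: 4^1≡4, 4^2≡16, 4^3≡27, 4^4≡34, 4^5≡25, 4^6≡26, 4^7≡30, 4^8≡9, 4^9≡36, 4^10≡33, 4^11≡21, 4^12≡10, 4^13≡3, 4^14≡12, 4^15≡11, 4^16≡7, 4^17≡28, 4^18≡1. Order = 18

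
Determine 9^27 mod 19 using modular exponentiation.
Using Fermat: 9^{18} ≡ 1 (mod 19). 27 ≡ 9 (mod 18). So 9^{27} ≡ 9^{9} ≡ 1 (mod 19)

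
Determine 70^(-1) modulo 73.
Since 73 is prime, by Fermat 70^(-1) ≡ 70^{71} ≡ 24 (mod 73). Verify: 70 × 24 = 1680 ≡ 1 (mod 73)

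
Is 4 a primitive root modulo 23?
4^{11} ≡ 1 (mod 23) and 11 < 22, so ord_23(4) = 11 ≠ 22 and 4 is not a primitive root.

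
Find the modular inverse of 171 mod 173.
Since 173 is prime, by Fermat 171^(-1) ≡ 171^{171} ≡ 86 mod 173. Verify: 171 × 86 = 14706 ≡ 1 mod 173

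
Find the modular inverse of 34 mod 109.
Since 109 is prime, by Fermat 34^(-1) ≡ 34^{107} ≡ 93 mod 109. Verify: 34 × 93 = 3162 ≡ 1 mod 109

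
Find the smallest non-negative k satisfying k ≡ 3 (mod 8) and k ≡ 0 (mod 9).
M = 8 × 9 = 72. M₁ = 9, y₁ ≡ 1 (mod 8). M₂ = 8, y₂ ≡ 8 (mod 9). k = 3×9×1 + 0×8×8 ≡ 27 (mod 72)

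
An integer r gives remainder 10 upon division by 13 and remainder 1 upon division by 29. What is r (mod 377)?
M = 13 × 29 = 377. M₁ = 29, y₁ ≡ 9 (mod 13). M₂ = 13, y₂ ≡ 9 (mod 29). r = 10×29×9 + 1×13×9 ≡ 88 (mod 377)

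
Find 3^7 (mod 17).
By repeated squaring (mod 17): 3^{1}≡3, 3^{2}≡9, 3^{4}≡13. Then 3^{7} = 3^{4+2+1} ≡ 13 × 9 × 3 ≡ 11 (mod 17)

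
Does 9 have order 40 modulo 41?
9^{4} ≡ 1 (mod 41) and 4 < 40, so ord_41(9) = 4 ≠ 40 and 9 is not a primitive root.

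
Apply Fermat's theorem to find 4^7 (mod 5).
By Fermat: 4^{4} ≡ 1 (mod 5). So 4^{7} = 4^{4} · 4^{3} ≡ 4^{3} ≡ 4 (mod 5)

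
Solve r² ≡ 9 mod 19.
The square roots of 9 mod 19 are 16 and 3. Verify: 16² = 256 ≡ 9 mod 19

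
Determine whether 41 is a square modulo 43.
By Euler's criterion: 41^{21} ≡ 1 mod 43. Since this equals 1, 41 is a QR.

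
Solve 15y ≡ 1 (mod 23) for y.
Since 23 is prime, by Fermat 15^(-1) ≡ 15^{21} ≡ 20 (mod 23). Verify: 15 × 20 = 300 ≡ 1 (mod 23)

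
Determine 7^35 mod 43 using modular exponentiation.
By repeated squaring mod 43: 7^{1}≡7, 7^{2}≡6, 7^{4}≡36, 7^{8}≡6, 7^{16}≡36, 7^{32}≡6. Then 7^{35} = 7^{32+2+1} ≡ 6 × 6 × 7 ≡ 37 mod 43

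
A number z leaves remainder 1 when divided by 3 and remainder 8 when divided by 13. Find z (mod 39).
M = 3 × 13 = 39. M₁ = 13, y₁ ≡ 1 (mod 3). M₂ = 3, y₂ ≡ 9 (mod 13). z = 1×13×1 + 8×3×9 ≡ 34 (mod 39)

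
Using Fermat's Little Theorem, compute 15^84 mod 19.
By Fermat: 15^{18} ≡ 1 mod 19. 84 = 4×18 + 12. So 15^{84} ≡ 15^{12} ≡ 7 mod 19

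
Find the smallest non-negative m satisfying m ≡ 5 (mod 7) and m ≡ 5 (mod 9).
M = 7 × 9 = 63. M₁ = 9, y₁ ≡ 4 (mod 7). M₂ = 7, y₂ ≡ 4 (mod 9). m = 5×9×4 + 5×7×4 ≡ 5 (mod 63)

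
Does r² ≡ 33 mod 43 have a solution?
By Euler's criterion: 33^{21} ≡ 42 mod 43. Since this equals -1 (≡ 42), 33 is not a QR.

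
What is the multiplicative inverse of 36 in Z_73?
Since 73 is prime, by Fermat 36^(-1) ≡ 36^{71} ≡ 71 (mod 73). Verify: 36 × 71 = 2556 ≡ 1 (mod 73)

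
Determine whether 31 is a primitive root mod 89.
ord_89(31) divides 88. For each prime q|88: 31^{44}≡88, 31^{8}≡45, none ≡ 1. So 31 has order 88 and is a primitive root mod 89.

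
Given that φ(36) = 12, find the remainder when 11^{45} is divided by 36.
By Euler: 11^{12} ≡ 1 mod 36 since gcd(11, 36) = 1. 45 = 3×12 + 9. So 11^{45} ≡ 11^{9} ≡ 35 mod 36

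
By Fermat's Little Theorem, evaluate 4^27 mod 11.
By Fermat: 4^{10} ≡ 1 (mod 11). 27 = 2×10 + 7. So 4^{27} ≡ 4^{7} ≡ 5 (mod 11)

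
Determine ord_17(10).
Powers of 10 mod 17: 10^1≡10, 10^2≡15, 10^3≡14, 10^4≡4, 10^5≡6, 10^6≡9, 10^7≡5, 10^8≡16, 10^9≡7, 10^10≡2, 10^11≡3, 10^12≡13, 10^13≡11, 10^14≡8, 10^15≡12, 10^16≡1. So the order of 10 is 16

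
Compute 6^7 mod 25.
By repeated squaring (mod 25): 6^{1}≡6, 6^{2}≡11, 6^{4}≡21. Then 6^{7} = 6^{4+2+1} ≡ 21 × 11 × 6 ≡ 11 (mod 25)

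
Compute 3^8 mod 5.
Using Fermat: 3^{4} ≡ 1 (mod 5). 8 ≡ 0 (mod 4). So 3^{8} ≡ 3^{0} ≡ 1 (mod 5)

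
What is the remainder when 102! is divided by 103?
By Wilson's theorem, (102)! ≡ -1 ≡ 102 (mod 103)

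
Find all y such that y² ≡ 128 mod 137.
The square roots of 128 mod 137 are 111 and 26. Verify: 111² = 12321 ≡ 128 mod 137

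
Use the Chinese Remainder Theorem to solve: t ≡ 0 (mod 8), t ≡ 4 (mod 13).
M = 8 × 13 = 104. M₁ = 13, y₁ ≡ 5 (mod 8). M₂ = 8, y₂ ≡ 5 (mod 13). t = 0×13×5 + 4×8×5 ≡ 56 (mod 104)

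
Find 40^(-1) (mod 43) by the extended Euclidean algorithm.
Extended GCD: 40(14) + 43(-13) = 1. So 40^(-1) ≡ 14 (mod 43). Verify: 40 × 14 = 560 ≡ 1 (mod 43)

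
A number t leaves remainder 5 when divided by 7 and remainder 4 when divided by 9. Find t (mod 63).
M = 7 × 9 = 63. M₁ = 9, y₁ ≡ 4 (mod 7). M₂ = 7, y₂ ≡ 4 (mod 9). t = 5×9×4 + 4×7×4 ≡ 40 (mod 63)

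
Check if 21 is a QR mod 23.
By Euler's criterion: 21^{11} ≡ 22 (mod 23). Since this equals -1 (≡ 22), 21 is not a QR.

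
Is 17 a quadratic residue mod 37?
By Euler's criterion: 17^{18} ≡ 36 mod 37. Since this equals -1 (≡ 36), 17 is not a QR.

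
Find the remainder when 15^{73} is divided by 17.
By Fermat: 15^{16} ≡ 1 mod 17. 73 = 4×16 + 9. So 15^{73} ≡ 15^{9} ≡ 15 mod 17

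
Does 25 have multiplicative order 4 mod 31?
Powers of 25 mod 31: 25^1≡25, 25^2≡5, 25^3≡1. Already 25^3≡1, so the order is 3 < 4. No, the actual order is 3.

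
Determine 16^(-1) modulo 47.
Since 47 is prime, by Fermat 16^(-1) ≡ 16^{45} ≡ 3 (mod 47). Verify: 16 × 3 = 48 ≡ 1 (mod 47)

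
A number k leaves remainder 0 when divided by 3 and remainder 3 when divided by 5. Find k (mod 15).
M = 3 × 5 = 15. M₁ = 5, y₁ ≡ 2 (mod 3). M₂ = 3, y₂ ≡ 2 (mod 5). k = 0×5×2 + 3×3×2 ≡ 3 (mod 15)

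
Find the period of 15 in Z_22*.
Powers of 15 mod 22: 15^1≡15, 15^2≡5, 15^3≡9, 15^4≡3, 15^5≡1. Order = 5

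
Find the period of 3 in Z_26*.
Powers of 3 mod 26: 3^1≡3, 3^2≡9, 3^3≡1. ord_26(3) = 3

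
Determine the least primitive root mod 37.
g = 2. Powers: [2, 4, 8, 16, 32, 27, 17, ...] generates all 36 non-zero residues.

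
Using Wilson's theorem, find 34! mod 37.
(36)! = (34)! × (35) × (36) ≡ -1 (mod 37). So (34)! ≡ -1 × [(36)(35)]^(-1) ≡ 18 (mod 37)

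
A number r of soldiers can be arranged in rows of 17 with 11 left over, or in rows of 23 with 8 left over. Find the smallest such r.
M = 17 × 23 = 391. M₁ = 23, y₁ ≡ 3 (mod 17). M₂ = 17, y₂ ≡ 19 (mod 23). r = 11×23×3 + 8×17×19 ≡ 215 (mod 391)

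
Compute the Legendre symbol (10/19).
(10/19) = 10^{9} mod 19 = -1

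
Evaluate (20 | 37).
(20/37) = 20^{18} mod 37 = -1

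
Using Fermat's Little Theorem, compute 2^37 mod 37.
By Fermat: 2^{36} ≡ 1 mod 37. So 2^{37} = 2^{36} · 2^{1} ≡ 2^{1} ≡ 2 mod 37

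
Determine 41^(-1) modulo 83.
Since 83 is prime, by Fermat 41^(-1) ≡ 41^{81} ≡ 81 (mod 83). Verify: 41 × 81 = 3321 ≡ 1 (mod 83)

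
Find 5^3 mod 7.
5^{3} = 125 ≡ 6 mod 7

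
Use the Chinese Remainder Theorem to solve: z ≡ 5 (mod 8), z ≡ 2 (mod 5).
M = 8 × 5 = 40. M₁ = 5, y₁ ≡ 5 (mod 8). M₂ = 8, y₂ ≡ 2 (mod 5). z = 5×5×5 + 2×8×2 ≡ 37 (mod 40)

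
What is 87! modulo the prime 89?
(88)! = (87)! × (88) ≡ -1 mod 89. So (87)! ≡ -1 × (88)^(-1) ≡ (-1)×(-1) = 1 mod 89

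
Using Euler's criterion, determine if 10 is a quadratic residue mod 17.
By Euler's criterion: 10^{8} ≡ 16 mod 17. Since this equals -1 (≡ 16), 10 is not a QR.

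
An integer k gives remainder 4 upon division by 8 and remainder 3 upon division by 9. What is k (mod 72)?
M = 8 × 9 = 72. M₁ = 9, y₁ ≡ 1 (mod 8). M₂ = 8, y₂ ≡ 8 (mod 9). k = 4×9×1 + 3×8×8 ≡ 12 (mod 72)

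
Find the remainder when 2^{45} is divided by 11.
By Fermat: 2^{10} ≡ 1 mod 11. 45 = 4×10 + 5. So 2^{45} ≡ 2^{5} ≡ 10 mod 11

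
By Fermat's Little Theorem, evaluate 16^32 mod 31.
By Fermat: 16^{30} ≡ 1 (mod 31). So 16^{32} = 16^{30} · 16^{2} ≡ 16^{2} ≡ 8 (mod 31)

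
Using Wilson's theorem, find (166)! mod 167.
By Wilson's theorem, (166)! ≡ -1 ≡ 166 (mod 167)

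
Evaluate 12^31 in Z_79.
By repeated squaring (mod 79): 12^{1}≡12, 12^{2}≡65, 12^{4}≡38, 12^{8}≡22, 12^{16}≡10. Then 12^{31} = 12^{16+8+4+2+1} ≡ 10 × 22 × 38 × 65 × 12 ≡ 61 (mod 79)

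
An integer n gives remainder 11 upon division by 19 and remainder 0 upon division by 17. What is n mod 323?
M = 19 × 17 = 323. M₁ = 17, y₁ ≡ 9 mod 19. M₂ = 19, y₂ ≡ 9 mod 17. n = 11×17×9 + 0×19×9 ≡ 68 mod 323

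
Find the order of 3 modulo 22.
Powers of 3 mod 22: 3^1≡3, 3^2≡9, 3^3≡5, 3^4≡15, 3^5≡1. So the order of 3 is 5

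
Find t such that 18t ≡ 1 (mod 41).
Since 41 is prime, by Fermat 18^(-1) ≡ 18^{39} ≡ 16 (mod 41). Verify: 18 × 16 = 288 ≡ 1 (mod 41)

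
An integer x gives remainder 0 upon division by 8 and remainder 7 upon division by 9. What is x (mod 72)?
M = 8 × 9 = 72. M₁ = 9, y₁ ≡ 1 (mod 8). M₂ = 8, y₂ ≡ 8 (mod 9). x = 0×9×1 + 7×8×8 ≡ 16 (mod 72)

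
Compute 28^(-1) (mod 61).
Since 61 is prime, by Fermat 28^(-1) ≡ 28^{59} ≡ 24 (mod 61). Verify: 28 × 24 = 672 ≡ 1 (mod 61)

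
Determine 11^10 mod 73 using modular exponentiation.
By repeated squaring mod 73: 11^{1}≡11, 11^{2}≡48, 11^{4}≡41, 11^{8}≡2. Then 11^{10} = 11^{8+2} ≡ 2 × 48 ≡ 23 mod 73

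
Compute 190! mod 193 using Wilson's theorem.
(192)! = (190)! × (191) × (192) ≡ -1 mod 193. So (190)! ≡ -1 × [(192)(191)]^(-1) ≡ 96 mod 193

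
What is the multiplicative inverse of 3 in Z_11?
Since 11 is prime, by Fermat 3^(-1) ≡ 3^{9} ≡ 4 mod 11. Verify: 3 × 4 = 12 ≡ 1 mod 11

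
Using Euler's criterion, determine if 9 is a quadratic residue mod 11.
By Euler's criterion: 9^{5} ≡ 1 mod 11. Since this equals 1, 9 is a QR.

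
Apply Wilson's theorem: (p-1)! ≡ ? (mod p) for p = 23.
By Wilson's theorem, (22)! ≡ -1 ≡ 22 (mod 23)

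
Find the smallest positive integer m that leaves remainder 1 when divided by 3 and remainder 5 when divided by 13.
M = 3 × 13 = 39. M₁ = 13, y₁ ≡ 1 mod 3. M₂ = 3, y₂ ≡ 9 mod 13. m = 1×13×1 + 5×3×9 ≡ 31 mod 39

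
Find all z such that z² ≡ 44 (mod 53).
The square roots of 44 mod 53 are 16 and 37. Verify: 16² = 256 ≡ 44 (mod 53)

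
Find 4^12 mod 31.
By repeated squaring mod 31: 4^{1}≡4, 4^{2}≡16, 4^{4}≡8, 4^{8}≡2. Then 4^{12} = 4^{8+4} ≡ 2 × 8 ≡ 16 mod 31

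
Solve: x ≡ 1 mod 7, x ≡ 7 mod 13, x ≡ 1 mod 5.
M = 7 × 13 × 5 = 455. M₁ = 65, y₁ ≡ 4 mod 7. M₂ = 35, y₂ ≡ 3 mod 13. M₃ = 91, y₃ ≡ 1 mod 5. x = 1×65×4 + 7×35×3 + 1×91×1 ≡ 176 mod 455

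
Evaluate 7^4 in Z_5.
7^{4} = 2401 ≡ 1 mod 5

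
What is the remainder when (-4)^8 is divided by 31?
By repeated squaring (mod 31): (-4)^{1}≡27, (-4)^{2}≡16, (-4)^{4}≡8, (-4)^{8}≡2. So (-4)^{8} ≡ 2 (mod 31)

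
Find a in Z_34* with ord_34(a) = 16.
3 has order 16 mod 34 since 3^{16} ≡ 1 (mod 34) and no smaller power works.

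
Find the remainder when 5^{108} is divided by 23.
By Fermat: 5^{22} ≡ 1 mod 23. 108 = 4×22 + 20. So 5^{108} ≡ 5^{20} ≡ 12 mod 23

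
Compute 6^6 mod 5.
Using Fermat: 6^{4} ≡ 1 mod 5. 6 ≡ 2 mod 4. So 6^{6} ≡ 6^{2} ≡ 1 mod 5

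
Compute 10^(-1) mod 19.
Since 19 is prime, by Fermat 10^(-1) ≡ 10^{17} ≡ 2 mod 19. Verify: 10 × 2 = 20 ≡ 1 mod 19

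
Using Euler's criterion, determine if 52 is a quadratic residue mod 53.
By Euler's criterion: 52^{26} ≡ 1 mod 53. Since this equals 1, 52 is a QR.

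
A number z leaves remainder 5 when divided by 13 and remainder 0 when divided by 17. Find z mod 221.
M = 13 × 17 = 221. M₁ = 17, y₁ ≡ 10 mod 13. M₂ = 13, y₂ ≡ 4 mod 17. z = 5×17×10 + 0×13×4 ≡ 187 mod 221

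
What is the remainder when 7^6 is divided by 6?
By repeated squaring mod 6: 7^{1}≡1, 7^{2}≡1, 7^{4}≡1. Then 7^{6} = 7^{4+2} ≡ 1 × 1 ≡ 1 mod 6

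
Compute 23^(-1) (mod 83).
Since 83 is prime, by Fermat 23^(-1) ≡ 23^{81} ≡ 65 (mod 83). Verify: 23 × 65 = 1495 ≡ 1 (mod 83)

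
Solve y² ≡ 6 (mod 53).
The square roots of 6 mod 53 are 18 and 35. Verify: 18² = 324 ≡ 6 (mod 53)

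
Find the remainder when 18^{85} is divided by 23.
By Fermat: 18^{22} ≡ 1 mod 23. 85 = 3×22 + 19. So 18^{85} ≡ 18^{19} ≡ 16 mod 23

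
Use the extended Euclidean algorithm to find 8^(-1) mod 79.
Extended GCD: 8(10) + 79(-1) = 1. So 8^(-1) ≡ 10 mod 79. Verify: 8 × 10 = 80 ≡ 1 mod 79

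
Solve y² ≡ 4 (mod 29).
The square roots of 4 mod 29 are 27 and 2. Verify: 27² = 729 ≡ 4 (mod 29)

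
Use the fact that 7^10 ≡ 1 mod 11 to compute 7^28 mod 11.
By Fermat: 7^{10} ≡ 1 mod 11. 28 = 2×10 + 8. So 7^{28} ≡ 7^{8} ≡ 9 mod 11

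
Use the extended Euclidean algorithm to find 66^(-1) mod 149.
Extended GCD: 66(70) + 149(-31) = 1. So 66^(-1) ≡ 70 mod 149. Verify: 66 × 70 = 4620 ≡ 1 mod 149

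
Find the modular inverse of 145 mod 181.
Since 181 is prime, by Fermat 145^(-1) ≡ 145^{179} ≡ 5 mod 181. Verify: 145 × 5 = 725 ≡ 1 mod 181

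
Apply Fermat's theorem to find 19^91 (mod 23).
By Fermat: 19^{22} ≡ 1 (mod 23). 91 = 4×22 + 3. So 19^{91} ≡ 19^{3} ≡ 5 (mod 23)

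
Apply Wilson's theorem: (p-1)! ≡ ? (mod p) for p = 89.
By Wilson's theorem, (88)! ≡ -1 ≡ 88 (mod 89)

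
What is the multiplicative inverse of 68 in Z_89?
Since 89 is prime, by Fermat 68^(-1) ≡ 68^{87} ≡ 72 (mod 89). Verify: 68 × 72 = 4896 ≡ 1 (mod 89)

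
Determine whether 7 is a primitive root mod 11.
ord_11(7) divides 10. For each prime q|10: 7^{5}≡10, 7^{2}≡5, none ≡ 1. So 7 has order 10 and is a primitive root mod 11.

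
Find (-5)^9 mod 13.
By repeated squaring mod 13: (-5)^{1}≡8, (-5)^{2}≡12, (-5)^{4}≡1, (-5)^{8}≡1. Then (-5)^{9} = (-5)^{8+1} ≡ 1 × 8 ≡ 8 mod 13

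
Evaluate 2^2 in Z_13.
2^{2} = 4 ≡ 4 (mod 13)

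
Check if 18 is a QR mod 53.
By Euler's criterion: 18^{26} ≡ 52 mod 53. Since this equals -1 (≡ 52), 18 is not a QR.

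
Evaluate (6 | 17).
(6/17) = 6^{8} mod 17 = -1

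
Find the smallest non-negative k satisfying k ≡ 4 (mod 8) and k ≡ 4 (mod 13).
M = 8 × 13 = 104. M₁ = 13, y₁ ≡ 5 (mod 8). M₂ = 8, y₂ ≡ 5 (mod 13). k = 4×13×5 + 4×8×5 ≡ 4 (mod 104)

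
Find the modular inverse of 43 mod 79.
Since 79 is prime, by Fermat 43^(-1) ≡ 43^{77} ≡ 68 mod 79. Verify: 43 × 68 = 2924 ≡ 1 mod 79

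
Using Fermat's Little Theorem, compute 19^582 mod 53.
By Fermat: 19^{52} ≡ 1 (mod 53). 582 ≡ 10 (mod 52). So 19^{582} ≡ 19^{10} ≡ 11 (mod 53)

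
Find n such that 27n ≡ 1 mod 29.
Since 29 is prime, by Fermat 27^(-1) ≡ 27^{27} ≡ 14 mod 29. Verify: 27 × 14 = 378 ≡ 1 mod 29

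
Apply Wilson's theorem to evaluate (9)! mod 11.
(10)! = (9)! × (10) ≡ -1 (mod 11). So (9)! ≡ -1 × (10)^(-1) ≡ (-1)×(-1) = 1 (mod 11)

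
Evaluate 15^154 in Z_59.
Using Fermat: 15^{58} ≡ 1 (mod 59). 154 ≡ 38 (mod 58). So 15^{154} ≡ 15^{38} ≡ 17 (mod 59)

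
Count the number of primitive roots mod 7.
A prime p has φ(p-1) primitive roots; here φ(6) = 2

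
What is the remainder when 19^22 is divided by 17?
Using Fermat: 19^{16} ≡ 1 mod 17. 22 ≡ 6 mod 16. So 19^{22} ≡ 19^{6} ≡ 13 mod 17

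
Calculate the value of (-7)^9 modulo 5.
Using Fermat: (-7)^{4} ≡ 1 (mod 5). 9 ≡ 1 (mod 4). So (-7)^{9} ≡ (-7)^{1} ≡ 3 (mod 5)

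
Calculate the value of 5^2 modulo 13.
5^{2} = 25 ≡ 12 mod 13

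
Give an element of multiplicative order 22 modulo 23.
5 has order 22 mod 23 since 5^{22} ≡ 1 mod 23 and no smaller power works.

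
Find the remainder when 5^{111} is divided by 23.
By Fermat: 5^{22} ≡ 1 (mod 23). 111 = 5×22 + 1. So 5^{111} ≡ 5^{1} ≡ 5 (mod 23)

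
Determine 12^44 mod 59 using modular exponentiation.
By repeated squaring (mod 59): 12^{1}≡12, 12^{2}≡26, 12^{4}≡27, 12^{8}≡21, 12^{16}≡28, 12^{32}≡17. Then 12^{44} = 12^{32+8+4} ≡ 17 × 21 × 27 ≡ 22 (mod 59)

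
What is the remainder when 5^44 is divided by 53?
By repeated squaring mod 53: 5^{1}≡5, 5^{2}≡25, 5^{4}≡42, 5^{8}≡15, 5^{16}≡13, 5^{32}≡10. Then 5^{44} = 5^{32+8+4} ≡ 10 × 15 × 42 ≡ 46 mod 53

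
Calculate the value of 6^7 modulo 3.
By repeated squaring mod 3: 6^{1}≡0, 6^{2}≡0, 6^{4}≡0. Then 6^{7} = 6^{4+2+1} ≡ 0 × 0 × 0 ≡ 0 mod 3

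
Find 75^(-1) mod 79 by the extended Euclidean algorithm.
Extended GCD: 75(-20) + 79(19) = 1. So 75^(-1) ≡ -20 ≡ 59 mod 79. Verify: 75 × 59 = 4425 ≡ 1 mod 79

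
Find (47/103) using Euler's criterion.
(47/103) = 47^{51} mod 103 = -1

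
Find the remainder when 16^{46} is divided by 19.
By Fermat: 16^{18} ≡ 1 (mod 19). 46 = 2×18 + 10. So 16^{46} ≡ 16^{10} ≡ 16 (mod 19)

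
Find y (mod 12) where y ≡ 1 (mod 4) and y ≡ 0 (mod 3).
M = 4 × 3 = 12. M₁ = 3, y₁ ≡ 3 (mod 4). M₂ = 4, y₂ ≡ 1 (mod 3). y = 1×3×3 + 0×4×1 ≡ 9 (mod 12)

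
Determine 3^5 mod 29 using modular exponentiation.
By repeated squaring (mod 29): 3^{1}≡3, 3^{2}≡9, 3^{4}≡23. Then 3^{5} = 3^{4+1} ≡ 23 × 3 ≡ 11 (mod 29)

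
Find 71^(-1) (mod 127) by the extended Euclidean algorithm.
Extended GCD: 71(34) + 127(-19) = 1. So 71^(-1) ≡ 34 (mod 127). Verify: 71 × 34 = 2414 ≡ 1 (mod 127)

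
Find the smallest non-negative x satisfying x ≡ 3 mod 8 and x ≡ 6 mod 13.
M = 8 × 13 = 104. M₁ = 13, y₁ ≡ 5 mod 8. M₂ = 8, y₂ ≡ 5 mod 13. x = 3×13×5 + 6×8×5 ≡ 19 mod 104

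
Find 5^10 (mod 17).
By repeated squaring (mod 17): 5^{1}≡5, 5^{2}≡8, 5^{4}≡13, 5^{8}≡16. Then 5^{10} = 5^{8+2} ≡ 16 × 8 ≡ 9 (mod 17)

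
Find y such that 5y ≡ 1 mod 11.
Since 11 is prime, by Fermat 5^(-1) ≡ 5^{9} ≡ 9 mod 11. Verify: 5 × 9 = 45 ≡ 1 mod 11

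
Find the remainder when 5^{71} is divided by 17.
By Fermat: 5^{16} ≡ 1 (mod 17). 71 = 4×16 + 7. So 5^{71} ≡ 5^{7} ≡ 10 (mod 17)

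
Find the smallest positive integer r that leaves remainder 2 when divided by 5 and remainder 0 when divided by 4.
M = 5 × 4 = 20. M₁ = 4, y₁ ≡ 4 (mod 5). M₂ = 5, y₂ ≡ 1 (mod 4). r = 2×4×4 + 0×5×1 ≡ 12 (mod 20)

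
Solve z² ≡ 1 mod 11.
The square roots of 1 mod 11 are 1 and 10. Verify: 1² = 1 ≡ 1 mod 11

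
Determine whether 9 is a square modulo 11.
By Euler's criterion: 9^{5} ≡ 1 (mod 11). Since this equals 1, 9 is a QR.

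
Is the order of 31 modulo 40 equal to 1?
Powers of 31 mod 40: 31^1≡31, 31^2≡1. 31^1≡31≢1, so ord ≠ 1. No, the actual order is 2.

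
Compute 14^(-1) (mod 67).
Since 67 is prime, by Fermat 14^(-1) ≡ 14^{65} ≡ 24 (mod 67). Verify: 14 × 24 = 336 ≡ 1 (mod 67)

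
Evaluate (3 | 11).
(3/11) = 3^{5} mod 11 = 1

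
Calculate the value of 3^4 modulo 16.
3^{4} = 81 ≡ 1 (mod 16)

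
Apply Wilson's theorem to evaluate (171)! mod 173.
(172)! = (171)! × (172) ≡ -1 (mod 173). So (171)! ≡ -1 × (172)^(-1) ≡ (-1)×(-1) = 1 (mod 173)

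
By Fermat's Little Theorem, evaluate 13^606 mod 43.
By Fermat: 13^{42} ≡ 1 mod 43. 606 ≡ 18 mod 42. So 13^{606} ≡ 13^{18} ≡ 11 mod 43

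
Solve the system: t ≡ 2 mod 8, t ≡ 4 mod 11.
M = 8 × 11 = 88. M₁ = 11, y₁ ≡ 3 mod 8. M₂ = 8, y₂ ≡ 7 mod 11. t = 2×11×3 + 4×8×7 ≡ 26 mod 88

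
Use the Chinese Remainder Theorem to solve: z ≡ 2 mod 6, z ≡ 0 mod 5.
M = 6 × 5 = 30. M₁ = 5, y₁ ≡ 5 mod 6. M₂ = 6, y₂ ≡ 1 mod 5. z = 2×5×5 + 0×6×1 ≡ 20 mod 30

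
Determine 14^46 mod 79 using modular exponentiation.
By repeated squaring mod 79: 14^{1}≡14, 14^{2}≡38, 14^{4}≡22, 14^{8}≡10, 14^{16}≡21, 14^{32}≡46. Then 14^{46} = 14^{32+8+4+2} ≡ 46 × 10 × 22 × 38 ≡ 67 mod 79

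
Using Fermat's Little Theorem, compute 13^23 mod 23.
By Fermat: 13^{22} ≡ 1 mod 23. So 13^{23} = 13^{22} · 13^{1} ≡ 13^{1} ≡ 13 mod 23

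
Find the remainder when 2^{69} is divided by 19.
By Fermat: 2^{18} ≡ 1 (mod 19). 69 = 3×18 + 15. So 2^{69} ≡ 2^{15} ≡ 12 (mod 19)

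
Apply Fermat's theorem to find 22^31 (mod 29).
By Fermat: 22^{28} ≡ 1 (mod 29). So 22^{31} = 22^{28} · 22^{3} ≡ 22^{3} ≡ 5 (mod 29)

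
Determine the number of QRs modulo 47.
For prime 47, there are (p-1)/2 = (47-1)/2 = 23 quadratic residues (excluding 0).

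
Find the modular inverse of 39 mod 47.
Since 47 is prime, by Fermat 39^(-1) ≡ 39^{45} ≡ 41 mod 47. Verify: 39 × 41 = 1599 ≡ 1 mod 47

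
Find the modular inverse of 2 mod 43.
Since 43 is prime, by Fermat 2^(-1) ≡ 2^{41} ≡ 22 (mod 43). Verify: 2 × 22 = 44 ≡ 1 (mod 43)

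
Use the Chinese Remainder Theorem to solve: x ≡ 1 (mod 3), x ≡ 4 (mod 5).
M = 3 × 5 = 15. M₁ = 5, y₁ ≡ 2 (mod 3). M₂ = 3, y₂ ≡ 2 (mod 5). x = 1×5×2 + 4×3×2 ≡ 4 (mod 15)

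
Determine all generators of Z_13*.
There are φ(12) = 4 primitive roots mod 13: {2, 6, 7, 11}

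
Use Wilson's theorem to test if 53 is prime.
(52)! mod 53 = 52. Since 52 ≡ -1 mod 53, 53 is prime.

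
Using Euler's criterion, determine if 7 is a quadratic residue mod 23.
By Euler's criterion: 7^{11} ≡ 22 mod 23. Since this equals -1 (≡ 22), 7 is not a QR.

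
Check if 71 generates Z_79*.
71^{26} ≡ 1 (mod 79) and 26 < 78, so ord_79(71) = 26 ≠ 78 and 71 is not a primitive root.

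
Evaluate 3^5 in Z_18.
By repeated squaring (mod 18): 3^{1}≡3, 3^{2}≡9, 3^{4}≡9. Then 3^{5} = 3^{4+1} ≡ 9 × 3 ≡ 9 (mod 18)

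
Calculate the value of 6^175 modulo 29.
Using Fermat: 6^{28} ≡ 1 mod 29. 175 ≡ 7 mod 28. So 6^{175} ≡ 6^{7} ≡ 28 mod 29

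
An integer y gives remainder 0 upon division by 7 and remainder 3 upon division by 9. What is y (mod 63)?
M = 7 × 9 = 63. M₁ = 9, y₁ ≡ 4 (mod 7). M₂ = 7, y₂ ≡ 4 (mod 9). y = 0×9×4 + 3×7×4 ≡ 21 (mod 63)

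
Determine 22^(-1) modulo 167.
Since 167 is prime, by Fermat 22^(-1) ≡ 22^{165} ≡ 38 (mod 167). Verify: 22 × 38 = 836 ≡ 1 (mod 167)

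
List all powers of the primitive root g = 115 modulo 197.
115^1, 115^2, ..., 115^{196} mod 197: [115, 26, 35, 85, 122, 43, 20, 133, 126, 109, 124, 76, 72, 6, 99, 156, 13, 116, 141, 61, 120, 10, 165, 63, 153, 62, 38, 36, 3, 148, 78, 105, 58, 169, 129, 60, 5, 181, 130, 175, 31, 19, 18, 100, 74, 39, 151, 29, 183, 163, 30, 101, 189, 65, 186, 114, 108, 9, 50, 37, 118, 174, 113, 190, 180, 15, 149, 193, 131, 93, 57, 54, 103, 25, 117, 59, 87, 155, 95, 90, 106, 173, 195, 164, 145, 127, 27, 150, 111, 157, 128, 142, 176, 146, 45, 53, 185, 196, 82, 171, 162, 112, 75, 154, 177, 64, 71, 88, 73, 121, 125, 191, 98, 41, 184, 81, 56, 136, 77, 187, 32, 134, 44, 135, 159, 161, 194, 49, 119, 92, 139, 28, 68, 137, 192, 16, 67, 22, 166, 178, 179, 97, 123, 158, 46, 168, 14, 34, 167, 96, 8, 132, 11, 83, 89, 188, 147, 160, 79, 23, 84, 7, 17, 182, 48, 4, 66, 104, 140, 143, 94, 172, 80, 138, 110, 42, 102, 107, 91, 24, 2, 33, 52, 70, 170, 47, 86, 40, 69, 55, 21, 51, 152, 144, 12, 1]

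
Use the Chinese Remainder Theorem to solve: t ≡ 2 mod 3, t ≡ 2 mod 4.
M = 3 × 4 = 12. M₁ = 4, y₁ ≡ 1 mod 3. M₂ = 3, y₂ ≡ 3 mod 4. t = 2×4×1 + 2×3×3 ≡ 2 mod 12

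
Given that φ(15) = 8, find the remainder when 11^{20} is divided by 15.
By Euler: 11^{8} ≡ 1 (mod 15) since gcd(11, 15) = 1. 20 = 2×8 + 4. So 11^{20} ≡ 11^{4} ≡ 1 (mod 15)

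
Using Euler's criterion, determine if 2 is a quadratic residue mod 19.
By Euler's criterion: 2^{9} ≡ 18 (mod 19). Since this equals -1 (≡ 18), 2 is not a QR.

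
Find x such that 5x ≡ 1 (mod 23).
Since 23 is prime, by Fermat 5^(-1) ≡ 5^{21} ≡ 14 (mod 23). Verify: 5 × 14 = 70 ≡ 1 (mod 23)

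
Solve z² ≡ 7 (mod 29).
The square roots of 7 mod 29 are 23 and 6. Verify: 23² = 529 ≡ 7 (mod 29)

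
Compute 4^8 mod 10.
By repeated squaring (mod 10): 4^{1}≡4, 4^{2}≡6, 4^{4}≡6, 4^{8}≡6. So 4^{8} ≡ 6 (mod 10)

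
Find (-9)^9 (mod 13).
By repeated squaring (mod 13): (-9)^{1}≡4, (-9)^{2}≡3, (-9)^{4}≡9, (-9)^{8}≡3. Then (-9)^{9} = (-9)^{8+1} ≡ 3 × 4 ≡ 12 (mod 13)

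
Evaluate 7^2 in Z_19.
7^{2} = 49 ≡ 11 mod 19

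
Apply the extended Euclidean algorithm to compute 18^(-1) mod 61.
Extended GCD: 18(17) + 61(-5) = 1. So 18^(-1) ≡ 17 mod 61. Verify: 18 × 17 = 306 ≡ 1 mod 61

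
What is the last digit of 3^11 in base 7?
Using Fermat: 3^{6} ≡ 1 mod 7. 11 ≡ 5 mod 6. So 3^{11} ≡ 3^{5} ≡ 5 mod 7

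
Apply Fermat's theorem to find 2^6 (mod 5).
By Fermat: 2^{4} ≡ 1 (mod 5). So 2^{6} = 2^{4} · 2^{2} ≡ 2^{2} ≡ 4 (mod 5)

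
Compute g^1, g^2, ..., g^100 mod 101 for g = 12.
12^1, 12^2, ..., 12^{100} mod 101: [12, 43, 11, 31, 69, 20, 38, 52, 18, 14, 67, 97, 53, 30, 57, 78, 27, 21, 50, 95, 29, 45, 35, 16, 91, 82, 75, 92, 94, 17, 2, 24, 86, 22, 62, 37, 40, 76, 3, 36, 28, 33, 93, 5, 60, 13, 55, 54, 42, 100, 89, 58, 90, 70, 32, 81, 63, 49, 83, 87, 34, 4, 48, 71, 44, 23, 74, 80, 51, 6, 72, 56, 66, 85, 10, 19, 26, 9, 7, 84, 99, 77, 15, 79, 39, 64, 61, 25, 98, 65, 73, 68, 8, 96, 41, 88, 46, 47, 59, 1]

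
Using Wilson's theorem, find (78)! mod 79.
By Wilson's theorem, (78)! ≡ -1 ≡ 78 (mod 79)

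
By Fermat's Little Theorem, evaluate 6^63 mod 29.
By Fermat: 6^{28} ≡ 1 mod 29. 63 = 2×28 + 7. So 6^{63} ≡ 6^{7} ≡ 28 mod 29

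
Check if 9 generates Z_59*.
9^{29} ≡ 1 (mod 59) and 29 < 58, so ord_59(9) = 29 ≠ 58 and 9 is not a primitive root.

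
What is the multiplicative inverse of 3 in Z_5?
Since 5 is prime, by Fermat 3^(-1) ≡ 3^{3} ≡ 2 mod 5. Verify: 3 × 2 = 6 ≡ 1 mod 5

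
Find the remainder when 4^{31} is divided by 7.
By Fermat: 4^{6} ≡ 1 (mod 7). 31 = 5×6 + 1. So 4^{31} ≡ 4^{1} ≡ 4 (mod 7)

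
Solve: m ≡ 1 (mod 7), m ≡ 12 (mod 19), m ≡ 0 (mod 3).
M = 7 × 19 × 3 = 399. M₁ = 57, y₁ ≡ 1 (mod 7). M₂ = 21, y₂ ≡ 10 (mod 19). M₃ = 133, y₃ ≡ 1 (mod 3). m = 1×57×1 + 12×21×10 + 0×133×1 ≡ 183 (mod 399)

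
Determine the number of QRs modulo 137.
Exactly half the non-zero residues mod a prime are QRs: (137-1)/2 = 68.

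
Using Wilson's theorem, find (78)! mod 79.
By Wilson's theorem, (78)! ≡ -1 ≡ 78 mod 79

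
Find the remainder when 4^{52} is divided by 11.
By Fermat: 4^{10} ≡ 1 (mod 11). 52 = 5×10 + 2. So 4^{52} ≡ 4^{2} ≡ 5 (mod 11)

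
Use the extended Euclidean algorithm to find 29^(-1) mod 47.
Extended GCD: 29(13) + 47(-8) = 1. So 29^(-1) ≡ 13 mod 47. Verify: 29 × 13 = 377 ≡ 1 mod 47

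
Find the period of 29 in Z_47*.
Powers of 29 mod 47: 29^1≡29, 29^2≡42, 29^3≡43, 29^4≡25, 29^5≡20, 29^6≡16, 29^7≡41, 29^8≡14, 29^9≡30, 29^10≡24, 29^11≡38, 29^12≡21, 29^13≡45, 29^14≡36, 29^15≡10, 29^16≡8, 29^17≡44, 29^18≡7, 29^19≡15, 29^20≡12, 29^21≡19, 29^22≡34, 29^23≡46, 29^24≡18, 29^25≡5, 29^26≡4, 29^27≡22, 29^28≡27, 29^29≡31, 29^30≡6, 29^31≡33, 29^32≡17, 29^33≡23, 29^34≡9, 29^35≡26, 29^36≡2, 29^37≡11, 29^38≡37, 29^39≡39, 29^40≡3, 29^41≡40, 29^42≡32, 29^43≡35, 29^44≡28, 29^45≡13, 29^46≡1. So the order of 29 is 46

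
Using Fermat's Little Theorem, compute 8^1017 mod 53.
By Fermat: 8^{52} ≡ 1 mod 53. 1017 ≡ 29 mod 52. So 8^{1017} ≡ 8^{29} ≡ 18 mod 53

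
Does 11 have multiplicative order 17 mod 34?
Powers of 11 mod 34: 11^1≡11, 11^2≡19, 11^3≡5, 11^4≡21, 11^5≡27, 11^6≡25, 11^7≡3, 11^8≡33, 11^9≡23, 11^10≡15, 11^11≡29, 11^12≡13, 11^13≡7, 11^14≡9, 11^15≡31, 11^16≡1. Already 11^16≡1, so the order is 16 < 17. No, the actual order is 16.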